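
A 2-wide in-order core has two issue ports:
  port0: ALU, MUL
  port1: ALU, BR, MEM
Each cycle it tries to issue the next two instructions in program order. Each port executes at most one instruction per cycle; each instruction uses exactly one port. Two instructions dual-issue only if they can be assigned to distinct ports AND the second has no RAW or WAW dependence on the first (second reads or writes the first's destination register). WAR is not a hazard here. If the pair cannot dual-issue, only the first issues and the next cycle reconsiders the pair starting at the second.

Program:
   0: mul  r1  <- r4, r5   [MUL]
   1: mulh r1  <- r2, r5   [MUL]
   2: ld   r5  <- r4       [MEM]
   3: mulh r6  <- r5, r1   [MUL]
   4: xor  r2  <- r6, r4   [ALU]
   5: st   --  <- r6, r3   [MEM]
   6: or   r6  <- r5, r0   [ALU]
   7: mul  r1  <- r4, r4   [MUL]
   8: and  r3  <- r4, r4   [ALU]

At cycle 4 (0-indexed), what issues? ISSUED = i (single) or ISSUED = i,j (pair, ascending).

ISSUED = 6,7

c0: i0 mul  no-port MUL/MUL
c1: i1&i2 mulh/ld  2-wide
c2: i3 mulh  RAW r6
c3: i4&i5 xor/st  2-wide
c4: i6&i7 or/mul  2-wide
c5: i8 and  tail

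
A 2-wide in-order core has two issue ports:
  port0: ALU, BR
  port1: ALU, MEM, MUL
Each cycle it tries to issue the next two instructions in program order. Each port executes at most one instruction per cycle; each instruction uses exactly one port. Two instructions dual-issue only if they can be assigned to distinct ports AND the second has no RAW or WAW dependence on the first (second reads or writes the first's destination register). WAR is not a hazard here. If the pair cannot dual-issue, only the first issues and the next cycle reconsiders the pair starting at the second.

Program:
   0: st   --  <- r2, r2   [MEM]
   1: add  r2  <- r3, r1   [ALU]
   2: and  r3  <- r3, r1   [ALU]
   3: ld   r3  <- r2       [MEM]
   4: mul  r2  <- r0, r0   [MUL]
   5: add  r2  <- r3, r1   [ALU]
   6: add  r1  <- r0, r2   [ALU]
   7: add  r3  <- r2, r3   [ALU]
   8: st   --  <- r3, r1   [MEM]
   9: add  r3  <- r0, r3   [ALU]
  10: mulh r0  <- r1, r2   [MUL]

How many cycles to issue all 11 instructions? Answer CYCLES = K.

[0] i0,i1  st+add  -- 2-wide
[1] i2  and  -- WAW r3
[2] i3  ld  -- no-port MEM/MUL
[3] i4  mul  -- WAW r2
[4] i5  add  -- RAW r2
[5] i6,i7  add+add  -- 2-wide
[6] i8,i9  st+add  -- 2-wide
[7] i10  mulh  -- tail

CYCLES = 8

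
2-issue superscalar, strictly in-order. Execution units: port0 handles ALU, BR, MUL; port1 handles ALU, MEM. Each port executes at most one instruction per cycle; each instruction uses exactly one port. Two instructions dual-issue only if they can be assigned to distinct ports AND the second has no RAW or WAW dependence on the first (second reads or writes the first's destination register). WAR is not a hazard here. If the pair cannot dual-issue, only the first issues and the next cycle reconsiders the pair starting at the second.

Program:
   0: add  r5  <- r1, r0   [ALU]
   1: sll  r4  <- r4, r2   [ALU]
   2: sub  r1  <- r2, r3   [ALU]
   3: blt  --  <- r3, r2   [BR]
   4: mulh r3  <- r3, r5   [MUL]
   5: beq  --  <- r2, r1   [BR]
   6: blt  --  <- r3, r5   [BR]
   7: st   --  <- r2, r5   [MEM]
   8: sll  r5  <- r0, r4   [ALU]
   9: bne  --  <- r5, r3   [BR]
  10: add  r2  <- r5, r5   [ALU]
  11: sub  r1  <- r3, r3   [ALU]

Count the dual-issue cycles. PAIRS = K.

PAIRS = 4

t=0 i0/i1:add/sll ; dual
t=1 i2/i3:sub/blt ; dual
t=2 i4:mulh ; no-port MUL/BR
t=3 i5:beq ; no-port BR/BR
t=4 i6/i7:blt/st ; dual
t=5 i8:sll ; RAW r5
t=6 i9/i10:bne/add ; dual
t=7 i11:sub ; tail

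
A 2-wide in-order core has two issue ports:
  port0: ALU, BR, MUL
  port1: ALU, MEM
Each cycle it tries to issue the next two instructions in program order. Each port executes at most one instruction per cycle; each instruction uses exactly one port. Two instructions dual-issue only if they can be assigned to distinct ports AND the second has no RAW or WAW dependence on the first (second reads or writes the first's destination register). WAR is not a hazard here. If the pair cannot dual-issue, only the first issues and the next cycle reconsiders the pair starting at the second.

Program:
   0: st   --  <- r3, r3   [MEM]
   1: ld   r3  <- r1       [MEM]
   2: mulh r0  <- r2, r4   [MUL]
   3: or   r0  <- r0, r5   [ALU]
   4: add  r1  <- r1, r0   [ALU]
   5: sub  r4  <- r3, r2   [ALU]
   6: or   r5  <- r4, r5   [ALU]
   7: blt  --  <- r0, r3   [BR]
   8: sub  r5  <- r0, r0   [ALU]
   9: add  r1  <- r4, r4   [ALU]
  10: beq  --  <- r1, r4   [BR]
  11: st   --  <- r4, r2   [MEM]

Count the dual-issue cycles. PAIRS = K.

0. st.MEM @i0  | no-port MEM/MEM
1. ld.MEM mulh.MUL @i1&i2  | dual
2. or.ALU @i3  | RAW r0
3. add.ALU sub.ALU @i4&i5  | dual
4. or.ALU blt.BR @i6&i7  | dual
5. sub.ALU add.ALU @i8&i9  | dual
6. beq.BR st.MEM @i10&i11  | dual

PAIRS = 5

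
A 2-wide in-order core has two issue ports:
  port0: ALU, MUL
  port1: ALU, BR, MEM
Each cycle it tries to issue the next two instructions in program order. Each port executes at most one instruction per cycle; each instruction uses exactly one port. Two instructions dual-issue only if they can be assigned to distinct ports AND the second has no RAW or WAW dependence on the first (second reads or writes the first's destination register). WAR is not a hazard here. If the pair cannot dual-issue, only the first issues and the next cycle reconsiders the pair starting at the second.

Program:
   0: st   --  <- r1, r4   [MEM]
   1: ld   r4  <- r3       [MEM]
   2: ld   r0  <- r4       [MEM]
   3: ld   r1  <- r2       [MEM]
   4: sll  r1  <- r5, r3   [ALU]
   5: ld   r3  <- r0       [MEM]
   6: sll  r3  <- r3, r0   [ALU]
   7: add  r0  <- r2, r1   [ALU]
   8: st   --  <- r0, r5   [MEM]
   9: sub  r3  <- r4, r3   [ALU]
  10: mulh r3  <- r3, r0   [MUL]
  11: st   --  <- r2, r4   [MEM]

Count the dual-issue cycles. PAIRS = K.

[0] i0  st  -- no-port MEM/MEM
[1] i1  ld  -- no-port MEM/MEM
[2] i2  ld  -- no-port MEM/MEM
[3] i3  ld  -- WAW r1
[4] i4,i5  sll ld  -- 2-wide
[5] i6,i7  sll add  -- 2-wide
[6] i8,i9  st sub  -- 2-wide
[7] i10,i11  mulh st  -- 2-wide

PAIRS = 4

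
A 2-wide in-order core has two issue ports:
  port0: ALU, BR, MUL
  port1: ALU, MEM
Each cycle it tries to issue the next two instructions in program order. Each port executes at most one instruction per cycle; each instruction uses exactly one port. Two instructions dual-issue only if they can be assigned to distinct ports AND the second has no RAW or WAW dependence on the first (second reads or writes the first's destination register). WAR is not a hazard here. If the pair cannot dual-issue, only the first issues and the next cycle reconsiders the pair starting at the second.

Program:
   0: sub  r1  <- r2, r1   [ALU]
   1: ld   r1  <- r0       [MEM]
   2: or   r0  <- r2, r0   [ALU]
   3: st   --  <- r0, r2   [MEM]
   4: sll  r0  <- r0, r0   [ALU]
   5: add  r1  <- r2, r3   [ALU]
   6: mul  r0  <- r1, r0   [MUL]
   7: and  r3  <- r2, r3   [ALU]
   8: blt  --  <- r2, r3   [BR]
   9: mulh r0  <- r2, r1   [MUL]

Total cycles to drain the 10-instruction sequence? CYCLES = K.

#0 head=0: sub.ALU i0 WAW r1
#1 head=1: ld.MEM+or.ALU i1/i2 2-wide
#2 head=3: st.MEM+sll.ALU i3/i4 2-wide
#3 head=5: add.ALU i5 RAW r1
#4 head=6: mul.MUL+and.ALU i6/i7 2-wide
#5 head=8: blt.BR i8 no-port BR/MUL
#6 head=9: mulh.MUL i9 tail

CYCLES = 7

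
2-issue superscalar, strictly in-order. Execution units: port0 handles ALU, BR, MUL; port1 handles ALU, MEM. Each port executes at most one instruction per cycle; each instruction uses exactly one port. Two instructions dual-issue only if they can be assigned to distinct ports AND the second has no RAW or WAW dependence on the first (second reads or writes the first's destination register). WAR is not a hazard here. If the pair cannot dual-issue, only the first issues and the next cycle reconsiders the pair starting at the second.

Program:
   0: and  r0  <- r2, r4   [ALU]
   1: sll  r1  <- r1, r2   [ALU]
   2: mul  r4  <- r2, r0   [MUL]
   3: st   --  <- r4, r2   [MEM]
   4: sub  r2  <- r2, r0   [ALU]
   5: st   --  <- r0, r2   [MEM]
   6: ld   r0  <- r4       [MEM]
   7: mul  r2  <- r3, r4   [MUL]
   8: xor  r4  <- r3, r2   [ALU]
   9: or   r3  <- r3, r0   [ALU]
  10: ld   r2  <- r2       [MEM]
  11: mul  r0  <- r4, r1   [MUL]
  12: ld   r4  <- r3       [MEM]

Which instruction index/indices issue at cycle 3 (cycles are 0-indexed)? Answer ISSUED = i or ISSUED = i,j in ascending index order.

#0 head=0: and.ALU/sll.ALU i0&i1 pair
#1 head=2: mul.MUL i2 RAW r4
#2 head=3: st.MEM/sub.ALU i3&i4 pair
#3 head=5: st.MEM i5 no-port MEM/MEM
#4 head=6: ld.MEM/mul.MUL i6&i7 pair
#5 head=8: xor.ALU/or.ALU i8&i9 pair
#6 head=10: ld.MEM/mul.MUL i10&i11 pair
#7 head=12: ld.MEM i12 tail

ISSUED = 5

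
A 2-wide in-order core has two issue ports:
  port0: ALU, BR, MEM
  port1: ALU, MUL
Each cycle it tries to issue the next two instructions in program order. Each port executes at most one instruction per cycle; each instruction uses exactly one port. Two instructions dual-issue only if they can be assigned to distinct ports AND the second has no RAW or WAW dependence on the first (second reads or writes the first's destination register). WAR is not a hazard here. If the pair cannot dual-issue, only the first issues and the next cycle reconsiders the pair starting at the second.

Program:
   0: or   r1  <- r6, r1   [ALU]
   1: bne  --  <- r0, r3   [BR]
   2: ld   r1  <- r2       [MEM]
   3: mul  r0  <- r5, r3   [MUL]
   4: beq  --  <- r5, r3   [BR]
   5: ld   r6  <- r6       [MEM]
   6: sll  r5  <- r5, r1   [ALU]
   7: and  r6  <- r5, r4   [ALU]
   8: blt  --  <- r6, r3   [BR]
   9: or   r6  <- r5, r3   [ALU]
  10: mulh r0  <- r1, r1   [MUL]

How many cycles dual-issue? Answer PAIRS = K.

0. or.ALU bne.BR @i0/i1  | 2-wide
1. ld.MEM mul.MUL @i2/i3  | 2-wide
2. beq.BR @i4  | no-port BR/MEM
3. ld.MEM sll.ALU @i5/i6  | 2-wide
4. and.ALU @i7  | RAW r6
5. blt.BR or.ALU @i8/i9  | 2-wide
6. mulh.MUL @i10  | tail

PAIRS = 4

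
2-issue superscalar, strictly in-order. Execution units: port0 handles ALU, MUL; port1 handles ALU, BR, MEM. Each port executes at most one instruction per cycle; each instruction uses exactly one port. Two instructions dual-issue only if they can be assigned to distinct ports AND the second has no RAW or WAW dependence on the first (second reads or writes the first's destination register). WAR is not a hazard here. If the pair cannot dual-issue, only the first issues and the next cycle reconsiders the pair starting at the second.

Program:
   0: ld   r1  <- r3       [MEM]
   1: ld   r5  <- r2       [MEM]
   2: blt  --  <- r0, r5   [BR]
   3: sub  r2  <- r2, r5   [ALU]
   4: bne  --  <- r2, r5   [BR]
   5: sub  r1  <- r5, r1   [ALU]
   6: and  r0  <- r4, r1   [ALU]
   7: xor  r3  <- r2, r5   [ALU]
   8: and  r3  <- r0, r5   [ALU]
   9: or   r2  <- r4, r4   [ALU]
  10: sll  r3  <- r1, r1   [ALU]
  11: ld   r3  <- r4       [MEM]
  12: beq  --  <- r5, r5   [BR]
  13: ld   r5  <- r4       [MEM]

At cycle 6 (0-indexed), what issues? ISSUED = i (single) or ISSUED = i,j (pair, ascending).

#0 head=0: ld.MEM i0 no-port MEM/MEM
#1 head=1: ld.MEM i1 no-port MEM/BR
#2 head=2: blt.BR/sub.ALU i2,i3 2-wide
#3 head=4: bne.BR/sub.ALU i4,i5 2-wide
#4 head=6: and.ALU/xor.ALU i6,i7 2-wide
#5 head=8: and.ALU/or.ALU i8,i9 2-wide
#6 head=10: sll.ALU i10 WAW r3
#7 head=11: ld.MEM i11 no-port MEM/BR
#8 head=12: beq.BR i12 no-port BR/MEM
#9 head=13: ld.MEM i13 tail

ISSUED = 10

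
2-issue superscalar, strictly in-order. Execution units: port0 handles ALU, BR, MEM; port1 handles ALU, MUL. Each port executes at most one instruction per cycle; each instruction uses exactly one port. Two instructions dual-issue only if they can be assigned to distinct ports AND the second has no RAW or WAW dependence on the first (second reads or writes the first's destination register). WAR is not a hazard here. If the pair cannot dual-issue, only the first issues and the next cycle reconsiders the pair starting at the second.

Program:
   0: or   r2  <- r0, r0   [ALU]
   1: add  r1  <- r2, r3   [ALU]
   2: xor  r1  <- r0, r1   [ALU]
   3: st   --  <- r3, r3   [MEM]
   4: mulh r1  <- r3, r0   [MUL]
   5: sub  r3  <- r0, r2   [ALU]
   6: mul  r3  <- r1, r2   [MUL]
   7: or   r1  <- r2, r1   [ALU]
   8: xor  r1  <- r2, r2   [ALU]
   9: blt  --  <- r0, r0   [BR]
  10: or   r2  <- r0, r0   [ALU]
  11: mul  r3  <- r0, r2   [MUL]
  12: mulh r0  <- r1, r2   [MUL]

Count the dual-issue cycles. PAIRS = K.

#0 head=0: or i0 RAW r2
#1 head=1: add i1 RAW+WAW r1
#2 head=2: xor/st i2,i3 pair
#3 head=4: mulh/sub i4,i5 pair
#4 head=6: mul/or i6,i7 pair
#5 head=8: xor/blt i8,i9 pair
#6 head=10: or i10 RAW r2
#7 head=11: mul i11 no-port MUL/MUL
#8 head=12: mulh i12 tail

PAIRS = 4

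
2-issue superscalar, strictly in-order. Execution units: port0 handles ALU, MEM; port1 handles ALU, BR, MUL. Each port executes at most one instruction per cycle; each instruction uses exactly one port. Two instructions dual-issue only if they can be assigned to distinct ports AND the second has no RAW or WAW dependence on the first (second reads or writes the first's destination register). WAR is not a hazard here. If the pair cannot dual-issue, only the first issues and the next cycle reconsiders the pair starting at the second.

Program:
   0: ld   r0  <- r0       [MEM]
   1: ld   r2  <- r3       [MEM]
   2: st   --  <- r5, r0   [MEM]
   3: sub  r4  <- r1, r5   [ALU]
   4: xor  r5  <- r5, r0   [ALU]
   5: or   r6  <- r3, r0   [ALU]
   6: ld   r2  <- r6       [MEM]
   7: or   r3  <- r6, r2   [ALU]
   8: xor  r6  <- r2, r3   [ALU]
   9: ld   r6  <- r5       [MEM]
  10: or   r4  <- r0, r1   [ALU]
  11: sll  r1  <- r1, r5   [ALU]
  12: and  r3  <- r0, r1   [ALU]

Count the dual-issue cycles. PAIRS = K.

PAIRS = 3

  cy0 -> i0 (ld) no-port MEM/MEM
  cy1 -> i1 (ld) no-port MEM/MEM
  cy2 -> i2&i3 (st sub) 2-wide
  cy3 -> i4&i5 (xor or) 2-wide
  cy4 -> i6 (ld) RAW r2
  cy5 -> i7 (or) RAW r3
  cy6 -> i8 (xor) WAW r6
  cy7 -> i9&i10 (ld or) 2-wide
  cy8 -> i11 (sll) RAW r1
  cy9 -> i12 (and) tail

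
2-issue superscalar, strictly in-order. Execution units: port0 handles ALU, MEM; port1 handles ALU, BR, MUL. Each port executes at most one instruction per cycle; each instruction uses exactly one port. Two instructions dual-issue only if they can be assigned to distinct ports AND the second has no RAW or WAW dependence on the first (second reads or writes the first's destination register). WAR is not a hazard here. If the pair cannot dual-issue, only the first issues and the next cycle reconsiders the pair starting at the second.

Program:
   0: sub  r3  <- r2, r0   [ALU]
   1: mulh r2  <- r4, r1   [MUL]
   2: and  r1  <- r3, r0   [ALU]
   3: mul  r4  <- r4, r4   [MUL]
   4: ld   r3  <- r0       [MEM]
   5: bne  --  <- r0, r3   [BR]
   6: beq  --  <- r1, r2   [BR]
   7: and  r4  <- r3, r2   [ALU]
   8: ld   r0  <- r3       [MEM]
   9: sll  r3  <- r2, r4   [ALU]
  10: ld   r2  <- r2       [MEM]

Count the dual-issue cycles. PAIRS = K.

  cy0 -> i0+i1 (sub+mulh) pair
  cy1 -> i2+i3 (and+mul) pair
  cy2 -> i4 (ld) RAW r3
  cy3 -> i5 (bne) no-port BR/BR
  cy4 -> i6+i7 (beq+and) pair
  cy5 -> i8+i9 (ld+sll) pair
  cy6 -> i10 (ld) tail

PAIRS = 4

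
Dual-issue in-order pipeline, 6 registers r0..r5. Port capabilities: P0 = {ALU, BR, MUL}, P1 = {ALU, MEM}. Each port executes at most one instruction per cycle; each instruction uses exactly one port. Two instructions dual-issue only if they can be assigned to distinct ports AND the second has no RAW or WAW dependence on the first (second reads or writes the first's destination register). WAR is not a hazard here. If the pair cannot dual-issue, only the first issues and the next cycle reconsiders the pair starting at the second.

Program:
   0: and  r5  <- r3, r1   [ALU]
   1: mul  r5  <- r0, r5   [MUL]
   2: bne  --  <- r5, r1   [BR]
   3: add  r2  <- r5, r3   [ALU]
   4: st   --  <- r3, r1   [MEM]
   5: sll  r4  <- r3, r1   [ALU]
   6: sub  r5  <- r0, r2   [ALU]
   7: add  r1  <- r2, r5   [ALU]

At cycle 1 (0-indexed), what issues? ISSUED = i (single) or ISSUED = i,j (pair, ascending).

ISSUED = 1

t=0 i0:and.ALU ; RAW+WAW r5
t=1 i1:mul.MUL ; no-port MUL/BR
t=2 i2&i3:bne.BR+add.ALU ; 2-wide
t=3 i4&i5:st.MEM+sll.ALU ; 2-wide
t=4 i6:sub.ALU ; RAW r5
t=5 i7:add.ALU ; tail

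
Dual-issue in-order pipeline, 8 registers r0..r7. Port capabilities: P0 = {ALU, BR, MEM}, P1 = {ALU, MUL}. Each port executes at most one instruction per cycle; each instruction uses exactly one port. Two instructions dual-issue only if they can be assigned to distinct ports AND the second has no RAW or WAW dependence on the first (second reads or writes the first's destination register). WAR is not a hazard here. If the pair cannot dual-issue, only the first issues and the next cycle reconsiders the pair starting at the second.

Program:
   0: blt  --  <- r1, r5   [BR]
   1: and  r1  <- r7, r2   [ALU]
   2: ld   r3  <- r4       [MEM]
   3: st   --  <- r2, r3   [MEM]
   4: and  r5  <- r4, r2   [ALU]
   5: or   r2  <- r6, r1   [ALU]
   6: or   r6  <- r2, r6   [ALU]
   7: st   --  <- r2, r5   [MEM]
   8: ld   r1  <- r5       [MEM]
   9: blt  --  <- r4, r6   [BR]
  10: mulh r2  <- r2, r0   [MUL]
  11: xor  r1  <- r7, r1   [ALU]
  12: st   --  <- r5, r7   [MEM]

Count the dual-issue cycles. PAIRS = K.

[0] i0,i1  blt.BR+and.ALU  -- dual
[1] i2  ld.MEM  -- no-port MEM/MEM
[2] i3,i4  st.MEM+and.ALU  -- dual
[3] i5  or.ALU  -- RAW r2
[4] i6,i7  or.ALU+st.MEM  -- dual
[5] i8  ld.MEM  -- no-port MEM/BR
[6] i9,i10  blt.BR+mulh.MUL  -- dual
[7] i11,i12  xor.ALU+st.MEM  -- dual

PAIRS = 5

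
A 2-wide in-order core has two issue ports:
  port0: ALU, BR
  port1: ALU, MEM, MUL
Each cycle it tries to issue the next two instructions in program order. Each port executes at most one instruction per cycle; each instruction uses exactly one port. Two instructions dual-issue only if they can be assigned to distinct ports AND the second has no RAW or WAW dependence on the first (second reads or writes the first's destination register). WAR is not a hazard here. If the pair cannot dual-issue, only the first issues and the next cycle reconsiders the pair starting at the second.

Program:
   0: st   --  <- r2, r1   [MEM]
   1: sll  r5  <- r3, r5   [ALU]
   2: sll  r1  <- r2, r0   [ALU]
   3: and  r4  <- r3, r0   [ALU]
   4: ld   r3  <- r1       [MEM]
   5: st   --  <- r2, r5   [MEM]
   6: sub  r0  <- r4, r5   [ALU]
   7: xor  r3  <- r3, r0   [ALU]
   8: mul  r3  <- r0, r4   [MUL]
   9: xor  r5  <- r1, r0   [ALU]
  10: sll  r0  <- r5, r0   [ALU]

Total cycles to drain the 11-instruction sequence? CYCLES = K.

[0] i0+i1  st.MEM+sll.ALU  -- dual
[1] i2+i3  sll.ALU+and.ALU  -- dual
[2] i4  ld.MEM  -- no-port MEM/MEM
[3] i5+i6  st.MEM+sub.ALU  -- dual
[4] i7  xor.ALU  -- WAW r3
[5] i8+i9  mul.MUL+xor.ALU  -- dual
[6] i10  sll.ALU  -- tail

CYCLES = 7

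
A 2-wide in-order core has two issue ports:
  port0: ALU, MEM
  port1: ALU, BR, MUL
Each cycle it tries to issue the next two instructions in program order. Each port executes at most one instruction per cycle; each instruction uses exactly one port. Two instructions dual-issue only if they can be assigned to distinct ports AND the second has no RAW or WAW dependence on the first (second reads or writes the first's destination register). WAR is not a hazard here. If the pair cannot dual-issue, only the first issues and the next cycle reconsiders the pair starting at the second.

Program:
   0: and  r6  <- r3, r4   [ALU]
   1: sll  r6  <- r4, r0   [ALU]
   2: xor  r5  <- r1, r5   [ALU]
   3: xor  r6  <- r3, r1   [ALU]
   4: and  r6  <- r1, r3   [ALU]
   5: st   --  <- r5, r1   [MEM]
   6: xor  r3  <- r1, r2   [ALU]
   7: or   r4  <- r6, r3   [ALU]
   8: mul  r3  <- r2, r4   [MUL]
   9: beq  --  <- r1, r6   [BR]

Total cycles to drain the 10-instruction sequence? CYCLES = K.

CYCLES = 8

  cy0 -> i0 (and.ALU) WAW r6
  cy1 -> i1,i2 (sll.ALU;xor.ALU) pair
  cy2 -> i3 (xor.ALU) WAW r6
  cy3 -> i4,i5 (and.ALU;st.MEM) pair
  cy4 -> i6 (xor.ALU) RAW r3
  cy5 -> i7 (or.ALU) RAW r4
  cy6 -> i8 (mul.MUL) no-port MUL/BR
  cy7 -> i9 (beq.BR) tail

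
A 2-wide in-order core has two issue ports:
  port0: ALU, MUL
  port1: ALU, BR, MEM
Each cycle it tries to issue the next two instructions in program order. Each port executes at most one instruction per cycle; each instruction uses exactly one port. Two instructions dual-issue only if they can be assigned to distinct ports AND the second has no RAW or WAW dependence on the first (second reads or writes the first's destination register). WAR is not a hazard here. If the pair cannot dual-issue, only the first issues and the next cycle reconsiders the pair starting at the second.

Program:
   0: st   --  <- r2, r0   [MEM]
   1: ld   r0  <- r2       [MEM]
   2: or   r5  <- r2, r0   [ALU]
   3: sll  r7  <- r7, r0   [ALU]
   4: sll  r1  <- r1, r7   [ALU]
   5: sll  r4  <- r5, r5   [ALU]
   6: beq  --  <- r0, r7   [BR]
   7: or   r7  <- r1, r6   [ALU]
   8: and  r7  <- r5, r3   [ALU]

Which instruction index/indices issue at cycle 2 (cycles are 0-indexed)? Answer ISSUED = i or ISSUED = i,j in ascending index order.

[0] i0  st  -- no-port MEM/MEM
[1] i1  ld  -- RAW r0
[2] i2&i3  or sll  -- dual
[3] i4&i5  sll sll  -- dual
[4] i6&i7  beq or  -- dual
[5] i8  and  -- tail

ISSUED = 2,3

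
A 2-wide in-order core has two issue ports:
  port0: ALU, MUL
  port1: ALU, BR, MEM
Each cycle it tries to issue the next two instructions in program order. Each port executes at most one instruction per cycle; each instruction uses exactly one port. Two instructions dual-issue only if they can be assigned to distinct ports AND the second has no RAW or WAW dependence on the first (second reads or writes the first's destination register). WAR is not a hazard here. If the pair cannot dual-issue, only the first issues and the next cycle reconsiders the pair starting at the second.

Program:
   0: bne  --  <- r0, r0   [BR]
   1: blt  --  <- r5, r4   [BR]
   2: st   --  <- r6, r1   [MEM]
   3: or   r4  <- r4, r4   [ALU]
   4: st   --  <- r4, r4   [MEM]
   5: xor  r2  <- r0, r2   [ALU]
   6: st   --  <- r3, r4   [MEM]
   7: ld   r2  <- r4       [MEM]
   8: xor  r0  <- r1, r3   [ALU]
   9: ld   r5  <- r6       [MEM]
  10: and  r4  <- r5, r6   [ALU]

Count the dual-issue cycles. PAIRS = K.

PAIRS = 3

[0] i0  bne  -- no-port BR/BR
[1] i1  blt  -- no-port BR/MEM
[2] i2+i3  st+or  -- dual
[3] i4+i5  st+xor  -- dual
[4] i6  st  -- no-port MEM/MEM
[5] i7+i8  ld+xor  -- dual
[6] i9  ld  -- RAW r5
[7] i10  and  -- tail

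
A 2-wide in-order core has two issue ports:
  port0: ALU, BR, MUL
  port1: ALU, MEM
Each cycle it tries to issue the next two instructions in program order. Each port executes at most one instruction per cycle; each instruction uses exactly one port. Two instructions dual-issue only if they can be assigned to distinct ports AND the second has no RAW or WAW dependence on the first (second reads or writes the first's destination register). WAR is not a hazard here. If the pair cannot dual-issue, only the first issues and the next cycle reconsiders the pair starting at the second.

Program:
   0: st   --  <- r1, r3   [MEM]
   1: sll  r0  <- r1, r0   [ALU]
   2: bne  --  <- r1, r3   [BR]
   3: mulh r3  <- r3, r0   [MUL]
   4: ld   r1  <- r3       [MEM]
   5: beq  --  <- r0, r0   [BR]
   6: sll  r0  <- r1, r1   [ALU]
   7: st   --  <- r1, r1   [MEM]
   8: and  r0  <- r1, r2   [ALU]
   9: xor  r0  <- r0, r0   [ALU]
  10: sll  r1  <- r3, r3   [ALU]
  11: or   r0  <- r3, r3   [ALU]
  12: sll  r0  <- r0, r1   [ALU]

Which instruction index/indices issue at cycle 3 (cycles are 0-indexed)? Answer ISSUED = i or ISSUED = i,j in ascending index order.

ISSUED = 4,5

[0] i0,i1  st.MEM sll.ALU  -- pair
[1] i2  bne.BR  -- no-port BR/MUL
[2] i3  mulh.MUL  -- RAW r3
[3] i4,i5  ld.MEM beq.BR  -- pair
[4] i6,i7  sll.ALU st.MEM  -- pair
[5] i8  and.ALU  -- RAW+WAW r0
[6] i9,i10  xor.ALU sll.ALU  -- pair
[7] i11  or.ALU  -- RAW+WAW r0
[8] i12  sll.ALU  -- tail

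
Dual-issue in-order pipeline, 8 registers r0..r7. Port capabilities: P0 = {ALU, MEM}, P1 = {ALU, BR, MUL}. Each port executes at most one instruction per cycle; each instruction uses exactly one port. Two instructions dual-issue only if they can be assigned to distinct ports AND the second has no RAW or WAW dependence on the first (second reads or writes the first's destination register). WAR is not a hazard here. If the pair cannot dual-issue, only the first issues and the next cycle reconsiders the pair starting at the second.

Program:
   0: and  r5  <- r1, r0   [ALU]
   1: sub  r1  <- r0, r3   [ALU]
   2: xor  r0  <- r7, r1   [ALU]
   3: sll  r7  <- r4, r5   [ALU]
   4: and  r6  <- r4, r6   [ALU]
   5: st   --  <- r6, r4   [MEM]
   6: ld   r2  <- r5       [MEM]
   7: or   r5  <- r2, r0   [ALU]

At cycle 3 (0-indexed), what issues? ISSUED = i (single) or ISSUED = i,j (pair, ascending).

t=0 i0&i1:and+sub ; dual
t=1 i2&i3:xor+sll ; dual
t=2 i4:and ; RAW r6
t=3 i5:st ; no-port MEM/MEM
t=4 i6:ld ; RAW r2
t=5 i7:or ; tail

ISSUED = 5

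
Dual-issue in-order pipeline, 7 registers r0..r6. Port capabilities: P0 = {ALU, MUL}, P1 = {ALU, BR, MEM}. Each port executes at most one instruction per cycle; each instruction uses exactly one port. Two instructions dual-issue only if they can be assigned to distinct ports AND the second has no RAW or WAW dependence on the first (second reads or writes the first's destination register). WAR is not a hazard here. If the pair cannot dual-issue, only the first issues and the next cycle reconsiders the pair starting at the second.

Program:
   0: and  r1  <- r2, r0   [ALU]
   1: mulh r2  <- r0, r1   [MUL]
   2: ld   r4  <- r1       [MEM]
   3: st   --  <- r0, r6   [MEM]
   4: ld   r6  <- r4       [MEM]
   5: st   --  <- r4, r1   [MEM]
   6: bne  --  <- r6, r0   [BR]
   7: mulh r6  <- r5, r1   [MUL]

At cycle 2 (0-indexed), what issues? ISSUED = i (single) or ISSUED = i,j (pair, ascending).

[0] i0  and  -- RAW r1
[1] i1&i2  mulh ld  -- dual
[2] i3  st  -- no-port MEM/MEM
[3] i4  ld  -- no-port MEM/MEM
[4] i5  st  -- no-port MEM/BR
[5] i6&i7  bne mulh  -- dual

ISSUED = 3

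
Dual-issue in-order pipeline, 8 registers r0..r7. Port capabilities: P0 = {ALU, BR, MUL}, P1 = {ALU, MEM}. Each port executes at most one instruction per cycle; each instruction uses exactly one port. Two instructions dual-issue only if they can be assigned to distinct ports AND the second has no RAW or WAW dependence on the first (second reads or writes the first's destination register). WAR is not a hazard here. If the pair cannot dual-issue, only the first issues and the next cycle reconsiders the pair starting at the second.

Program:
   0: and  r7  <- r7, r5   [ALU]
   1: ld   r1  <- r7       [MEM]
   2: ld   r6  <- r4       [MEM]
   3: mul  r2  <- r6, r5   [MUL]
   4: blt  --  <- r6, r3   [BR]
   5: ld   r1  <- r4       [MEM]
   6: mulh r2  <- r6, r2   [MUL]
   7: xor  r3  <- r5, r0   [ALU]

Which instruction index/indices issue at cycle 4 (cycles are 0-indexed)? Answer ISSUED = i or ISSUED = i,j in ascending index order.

  cy0 -> i0 (and.ALU) RAW r7
  cy1 -> i1 (ld.MEM) no-port MEM/MEM
  cy2 -> i2 (ld.MEM) RAW r6
  cy3 -> i3 (mul.MUL) no-port MUL/BR
  cy4 -> i4+i5 (blt.BR/ld.MEM) pair
  cy5 -> i6+i7 (mulh.MUL/xor.ALU) pair

ISSUED = 4,5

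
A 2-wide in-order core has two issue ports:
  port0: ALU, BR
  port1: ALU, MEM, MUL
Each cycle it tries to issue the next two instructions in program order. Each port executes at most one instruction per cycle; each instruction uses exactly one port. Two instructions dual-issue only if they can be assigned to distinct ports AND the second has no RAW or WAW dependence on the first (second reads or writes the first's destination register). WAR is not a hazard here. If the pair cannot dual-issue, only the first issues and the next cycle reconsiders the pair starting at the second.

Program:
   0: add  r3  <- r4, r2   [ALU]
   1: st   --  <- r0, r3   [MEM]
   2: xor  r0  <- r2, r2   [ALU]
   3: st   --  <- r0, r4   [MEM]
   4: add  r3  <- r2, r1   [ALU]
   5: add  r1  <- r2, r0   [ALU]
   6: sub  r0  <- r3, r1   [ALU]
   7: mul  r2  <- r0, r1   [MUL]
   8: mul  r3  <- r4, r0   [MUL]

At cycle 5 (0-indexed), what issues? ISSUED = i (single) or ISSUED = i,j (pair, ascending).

0. add @i0  | RAW r3
1. st;xor @i1&i2  | pair
2. st;add @i3&i4  | pair
3. add @i5  | RAW r1
4. sub @i6  | RAW r0
5. mul @i7  | no-port MUL/MUL
6. mul @i8  | tail

ISSUED = 7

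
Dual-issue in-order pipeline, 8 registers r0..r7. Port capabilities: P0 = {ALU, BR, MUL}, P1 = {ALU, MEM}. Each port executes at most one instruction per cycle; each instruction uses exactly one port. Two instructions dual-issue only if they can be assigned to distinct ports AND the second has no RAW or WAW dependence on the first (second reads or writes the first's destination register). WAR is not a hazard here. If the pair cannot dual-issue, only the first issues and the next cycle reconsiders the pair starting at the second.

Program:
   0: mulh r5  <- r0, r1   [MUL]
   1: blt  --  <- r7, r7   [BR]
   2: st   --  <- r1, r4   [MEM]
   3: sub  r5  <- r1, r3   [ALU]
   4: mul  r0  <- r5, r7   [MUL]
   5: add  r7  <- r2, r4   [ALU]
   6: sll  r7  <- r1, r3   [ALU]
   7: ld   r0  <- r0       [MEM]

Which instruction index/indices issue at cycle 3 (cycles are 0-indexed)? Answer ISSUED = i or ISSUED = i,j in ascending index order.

#0 head=0: mulh.MUL i0 no-port MUL/BR
#1 head=1: blt.BR+st.MEM i1+i2 pair
#2 head=3: sub.ALU i3 RAW r5
#3 head=4: mul.MUL+add.ALU i4+i5 pair
#4 head=6: sll.ALU+ld.MEM i6+i7 pair

ISSUED = 4,5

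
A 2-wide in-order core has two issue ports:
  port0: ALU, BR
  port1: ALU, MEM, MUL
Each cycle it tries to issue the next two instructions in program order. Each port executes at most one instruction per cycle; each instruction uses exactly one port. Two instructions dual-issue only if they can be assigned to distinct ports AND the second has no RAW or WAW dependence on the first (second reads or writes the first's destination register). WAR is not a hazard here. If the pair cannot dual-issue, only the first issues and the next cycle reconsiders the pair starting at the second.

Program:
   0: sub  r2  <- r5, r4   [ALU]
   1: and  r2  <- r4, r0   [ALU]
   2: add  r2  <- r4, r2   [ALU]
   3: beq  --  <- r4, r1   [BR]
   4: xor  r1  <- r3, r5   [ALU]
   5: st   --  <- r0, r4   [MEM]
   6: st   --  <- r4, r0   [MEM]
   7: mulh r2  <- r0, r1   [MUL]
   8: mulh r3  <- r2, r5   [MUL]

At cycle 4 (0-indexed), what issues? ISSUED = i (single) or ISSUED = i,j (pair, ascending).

t=0 i0:sub.ALU ; WAW r2
t=1 i1:and.ALU ; RAW+WAW r2
t=2 i2,i3:add.ALU+beq.BR ; dual
t=3 i4,i5:xor.ALU+st.MEM ; dual
t=4 i6:st.MEM ; no-port MEM/MUL
t=5 i7:mulh.MUL ; no-port MUL/MUL
t=6 i8:mulh.MUL ; tail

ISSUED = 6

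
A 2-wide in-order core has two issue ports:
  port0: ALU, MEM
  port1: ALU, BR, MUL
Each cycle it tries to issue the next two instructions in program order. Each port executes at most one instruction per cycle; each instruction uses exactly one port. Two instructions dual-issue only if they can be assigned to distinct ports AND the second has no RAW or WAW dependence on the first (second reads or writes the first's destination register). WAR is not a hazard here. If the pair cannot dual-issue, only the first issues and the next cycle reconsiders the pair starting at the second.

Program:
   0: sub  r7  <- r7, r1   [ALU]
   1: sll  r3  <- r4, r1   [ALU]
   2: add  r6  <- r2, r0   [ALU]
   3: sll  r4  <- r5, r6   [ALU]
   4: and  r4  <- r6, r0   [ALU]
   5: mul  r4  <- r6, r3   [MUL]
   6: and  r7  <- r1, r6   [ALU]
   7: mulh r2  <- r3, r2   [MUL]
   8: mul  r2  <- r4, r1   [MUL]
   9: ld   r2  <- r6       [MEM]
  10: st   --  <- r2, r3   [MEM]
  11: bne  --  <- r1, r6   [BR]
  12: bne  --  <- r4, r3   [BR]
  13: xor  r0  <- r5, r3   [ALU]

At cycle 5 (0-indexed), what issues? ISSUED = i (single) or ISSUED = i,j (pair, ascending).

ISSUED = 7

t=0 i0&i1:sub+sll ; pair
t=1 i2:add ; RAW r6
t=2 i3:sll ; WAW r4
t=3 i4:and ; WAW r4
t=4 i5&i6:mul+and ; pair
t=5 i7:mulh ; no-port MUL/MUL
t=6 i8:mul ; WAW r2
t=7 i9:ld ; no-port MEM/MEM
t=8 i10&i11:st+bne ; pair
t=9 i12&i13:bne+xor ; pair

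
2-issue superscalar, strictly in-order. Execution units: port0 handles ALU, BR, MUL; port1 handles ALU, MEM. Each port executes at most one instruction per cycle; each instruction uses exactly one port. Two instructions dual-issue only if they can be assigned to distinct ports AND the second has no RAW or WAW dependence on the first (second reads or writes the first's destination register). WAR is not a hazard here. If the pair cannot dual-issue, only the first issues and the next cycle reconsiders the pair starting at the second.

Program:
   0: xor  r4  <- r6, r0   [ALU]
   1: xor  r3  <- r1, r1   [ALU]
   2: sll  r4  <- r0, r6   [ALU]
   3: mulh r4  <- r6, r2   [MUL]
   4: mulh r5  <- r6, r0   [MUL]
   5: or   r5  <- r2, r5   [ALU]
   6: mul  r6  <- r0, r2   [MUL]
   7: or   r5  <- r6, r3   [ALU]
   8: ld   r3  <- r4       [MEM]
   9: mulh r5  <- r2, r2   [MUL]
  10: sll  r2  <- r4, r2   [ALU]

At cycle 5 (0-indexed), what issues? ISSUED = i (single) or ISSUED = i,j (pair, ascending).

ISSUED = 7,8

t=0 i0&i1:xor.ALU/xor.ALU ; 2-wide
t=1 i2:sll.ALU ; WAW r4
t=2 i3:mulh.MUL ; no-port MUL/MUL
t=3 i4:mulh.MUL ; RAW+WAW r5
t=4 i5&i6:or.ALU/mul.MUL ; 2-wide
t=5 i7&i8:or.ALU/ld.MEM ; 2-wide
t=6 i9&i10:mulh.MUL/sll.ALU ; 2-wide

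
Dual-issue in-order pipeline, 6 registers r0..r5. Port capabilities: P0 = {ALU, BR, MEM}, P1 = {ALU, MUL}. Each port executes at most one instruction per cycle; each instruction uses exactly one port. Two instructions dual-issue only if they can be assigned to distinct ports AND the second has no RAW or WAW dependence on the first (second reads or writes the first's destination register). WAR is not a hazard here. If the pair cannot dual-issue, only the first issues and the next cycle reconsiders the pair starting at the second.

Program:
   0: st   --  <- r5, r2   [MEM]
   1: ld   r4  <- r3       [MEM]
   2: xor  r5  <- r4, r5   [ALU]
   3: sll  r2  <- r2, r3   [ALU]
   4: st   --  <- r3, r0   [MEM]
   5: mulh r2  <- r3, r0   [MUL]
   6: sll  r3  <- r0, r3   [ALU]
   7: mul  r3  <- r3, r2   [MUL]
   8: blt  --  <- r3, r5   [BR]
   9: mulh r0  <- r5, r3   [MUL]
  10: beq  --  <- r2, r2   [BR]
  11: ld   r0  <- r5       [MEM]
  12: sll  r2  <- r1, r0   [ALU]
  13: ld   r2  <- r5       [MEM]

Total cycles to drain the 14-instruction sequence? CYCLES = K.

CYCLES = 11

c0: i0 st  no-port MEM/MEM
c1: i1 ld  RAW r4
c2: i2&i3 xor;sll  pair
c3: i4&i5 st;mulh  pair
c4: i6 sll  RAW+WAW r3
c5: i7 mul  RAW r3
c6: i8&i9 blt;mulh  pair
c7: i10 beq  no-port BR/MEM
c8: i11 ld  RAW r0
c9: i12 sll  WAW r2
c10: i13 ld  tail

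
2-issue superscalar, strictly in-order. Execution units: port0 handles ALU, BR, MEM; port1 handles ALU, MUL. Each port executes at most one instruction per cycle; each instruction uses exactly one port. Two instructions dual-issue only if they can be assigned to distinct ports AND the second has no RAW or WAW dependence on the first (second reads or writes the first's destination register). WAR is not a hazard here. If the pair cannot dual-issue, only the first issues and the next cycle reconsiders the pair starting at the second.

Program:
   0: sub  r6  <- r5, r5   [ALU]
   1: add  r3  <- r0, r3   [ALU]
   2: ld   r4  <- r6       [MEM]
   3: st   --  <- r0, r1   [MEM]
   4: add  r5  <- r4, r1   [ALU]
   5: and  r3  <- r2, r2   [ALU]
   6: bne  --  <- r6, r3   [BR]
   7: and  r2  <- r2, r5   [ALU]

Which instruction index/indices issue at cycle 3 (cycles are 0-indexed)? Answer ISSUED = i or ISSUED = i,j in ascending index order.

ISSUED = 5

0. sub.ALU;add.ALU @i0/i1  | pair
1. ld.MEM @i2  | no-port MEM/MEM
2. st.MEM;add.ALU @i3/i4  | pair
3. and.ALU @i5  | RAW r3
4. bne.BR;and.ALU @i6/i7  | pair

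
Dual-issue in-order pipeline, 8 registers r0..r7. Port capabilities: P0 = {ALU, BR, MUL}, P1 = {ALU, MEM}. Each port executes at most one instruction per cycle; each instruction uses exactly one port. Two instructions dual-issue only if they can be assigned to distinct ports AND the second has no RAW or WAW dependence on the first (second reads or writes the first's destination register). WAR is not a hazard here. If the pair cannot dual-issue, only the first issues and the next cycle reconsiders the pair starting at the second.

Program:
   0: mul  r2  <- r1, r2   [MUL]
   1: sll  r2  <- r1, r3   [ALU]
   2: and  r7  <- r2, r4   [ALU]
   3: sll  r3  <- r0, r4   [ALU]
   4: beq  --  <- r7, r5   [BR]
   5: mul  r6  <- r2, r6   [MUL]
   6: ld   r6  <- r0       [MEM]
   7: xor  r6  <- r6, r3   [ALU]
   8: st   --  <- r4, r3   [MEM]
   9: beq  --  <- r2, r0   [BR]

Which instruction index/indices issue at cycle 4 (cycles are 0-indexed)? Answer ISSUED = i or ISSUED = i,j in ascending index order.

ISSUED = 5

t=0 i0:mul ; WAW r2
t=1 i1:sll ; RAW r2
t=2 i2/i3:and;sll ; dual
t=3 i4:beq ; no-port BR/MUL
t=4 i5:mul ; WAW r6
t=5 i6:ld ; RAW+WAW r6
t=6 i7/i8:xor;st ; dual
t=7 i9:beq ; tail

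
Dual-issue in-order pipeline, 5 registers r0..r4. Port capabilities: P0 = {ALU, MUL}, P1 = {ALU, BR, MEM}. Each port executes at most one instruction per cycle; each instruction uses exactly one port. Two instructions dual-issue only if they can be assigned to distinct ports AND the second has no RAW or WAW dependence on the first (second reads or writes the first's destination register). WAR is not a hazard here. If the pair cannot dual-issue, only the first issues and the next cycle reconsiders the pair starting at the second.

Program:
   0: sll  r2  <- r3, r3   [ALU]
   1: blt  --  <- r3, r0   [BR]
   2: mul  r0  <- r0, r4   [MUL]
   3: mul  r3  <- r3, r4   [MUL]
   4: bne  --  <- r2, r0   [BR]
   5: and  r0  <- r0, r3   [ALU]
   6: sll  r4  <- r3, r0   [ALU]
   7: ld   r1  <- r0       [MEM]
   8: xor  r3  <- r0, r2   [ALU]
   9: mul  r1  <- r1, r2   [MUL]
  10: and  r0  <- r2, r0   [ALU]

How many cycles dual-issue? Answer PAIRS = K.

0. sll;blt @i0+i1  | pair
1. mul @i2  | no-port MUL/MUL
2. mul;bne @i3+i4  | pair
3. and @i5  | RAW r0
4. sll;ld @i6+i7  | pair
5. xor;mul @i8+i9  | pair
6. and @i10  | tail

PAIRS = 4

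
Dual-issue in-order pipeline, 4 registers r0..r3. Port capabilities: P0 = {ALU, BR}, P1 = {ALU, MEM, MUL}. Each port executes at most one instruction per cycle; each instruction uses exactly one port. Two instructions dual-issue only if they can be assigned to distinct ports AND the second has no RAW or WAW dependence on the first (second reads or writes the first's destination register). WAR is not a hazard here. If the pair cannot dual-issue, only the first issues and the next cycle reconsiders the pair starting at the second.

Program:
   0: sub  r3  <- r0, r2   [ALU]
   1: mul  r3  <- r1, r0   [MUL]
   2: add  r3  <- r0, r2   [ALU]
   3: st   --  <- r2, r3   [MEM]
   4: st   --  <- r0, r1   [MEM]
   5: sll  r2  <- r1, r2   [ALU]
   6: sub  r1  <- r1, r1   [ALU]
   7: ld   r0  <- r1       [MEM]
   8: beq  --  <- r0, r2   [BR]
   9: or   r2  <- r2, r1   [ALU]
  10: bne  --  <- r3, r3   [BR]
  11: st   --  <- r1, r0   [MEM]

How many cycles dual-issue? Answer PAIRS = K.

PAIRS = 3

0. sub @i0  | WAW r3
1. mul @i1  | WAW r3
2. add @i2  | RAW r3
3. st @i3  | no-port MEM/MEM
4. st/sll @i4&i5  | pair
5. sub @i6  | RAW r1
6. ld @i7  | RAW r0
7. beq/or @i8&i9  | pair
8. bne/st @i10&i11  | pair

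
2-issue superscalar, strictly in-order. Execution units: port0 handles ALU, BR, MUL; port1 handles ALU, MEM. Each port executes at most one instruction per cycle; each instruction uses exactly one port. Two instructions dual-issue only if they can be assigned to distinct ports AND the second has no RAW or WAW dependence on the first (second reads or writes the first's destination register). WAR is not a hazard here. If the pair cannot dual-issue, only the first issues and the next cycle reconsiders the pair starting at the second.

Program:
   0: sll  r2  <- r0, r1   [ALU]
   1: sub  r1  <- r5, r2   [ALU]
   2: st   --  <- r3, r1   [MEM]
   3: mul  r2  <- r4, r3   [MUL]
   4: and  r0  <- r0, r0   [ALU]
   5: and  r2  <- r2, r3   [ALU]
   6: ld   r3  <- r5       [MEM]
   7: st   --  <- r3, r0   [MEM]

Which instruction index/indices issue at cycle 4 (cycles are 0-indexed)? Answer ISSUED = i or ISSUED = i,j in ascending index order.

c0: i0 sll  RAW r2
c1: i1 sub  RAW r1
c2: i2,i3 st+mul  pair
c3: i4,i5 and+and  pair
c4: i6 ld  no-port MEM/MEM
c5: i7 st  tail

ISSUED = 6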